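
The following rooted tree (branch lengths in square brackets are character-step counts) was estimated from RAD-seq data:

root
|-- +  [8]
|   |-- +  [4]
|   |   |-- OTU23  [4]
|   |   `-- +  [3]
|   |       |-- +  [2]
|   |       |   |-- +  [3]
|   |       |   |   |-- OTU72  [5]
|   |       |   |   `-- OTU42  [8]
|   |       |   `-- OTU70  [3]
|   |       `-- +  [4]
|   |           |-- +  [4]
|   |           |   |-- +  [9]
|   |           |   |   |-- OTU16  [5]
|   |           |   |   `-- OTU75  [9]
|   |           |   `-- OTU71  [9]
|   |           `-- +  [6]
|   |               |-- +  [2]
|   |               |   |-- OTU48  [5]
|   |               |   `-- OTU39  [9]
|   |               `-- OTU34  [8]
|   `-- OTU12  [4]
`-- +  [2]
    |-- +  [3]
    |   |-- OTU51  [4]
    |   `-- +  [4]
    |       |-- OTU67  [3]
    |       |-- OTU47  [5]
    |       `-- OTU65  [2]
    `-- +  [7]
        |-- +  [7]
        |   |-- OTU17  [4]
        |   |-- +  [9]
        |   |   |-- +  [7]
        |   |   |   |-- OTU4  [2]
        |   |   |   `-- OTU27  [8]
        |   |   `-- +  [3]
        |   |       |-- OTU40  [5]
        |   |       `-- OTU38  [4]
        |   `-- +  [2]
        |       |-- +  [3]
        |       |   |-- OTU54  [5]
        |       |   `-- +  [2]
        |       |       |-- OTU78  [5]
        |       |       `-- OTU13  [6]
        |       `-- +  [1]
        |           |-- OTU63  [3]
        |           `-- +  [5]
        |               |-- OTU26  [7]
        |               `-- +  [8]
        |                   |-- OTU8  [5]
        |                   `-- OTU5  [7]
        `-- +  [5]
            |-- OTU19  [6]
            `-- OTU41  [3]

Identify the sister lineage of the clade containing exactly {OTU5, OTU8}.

OTU26

The clade containing exactly {OTU5, OTU8} attaches to the tree at the node subtending (OTU26,(OTU8,OTU5)).
The other lineage descending from that same node — the sister group — is the single tip OTU26.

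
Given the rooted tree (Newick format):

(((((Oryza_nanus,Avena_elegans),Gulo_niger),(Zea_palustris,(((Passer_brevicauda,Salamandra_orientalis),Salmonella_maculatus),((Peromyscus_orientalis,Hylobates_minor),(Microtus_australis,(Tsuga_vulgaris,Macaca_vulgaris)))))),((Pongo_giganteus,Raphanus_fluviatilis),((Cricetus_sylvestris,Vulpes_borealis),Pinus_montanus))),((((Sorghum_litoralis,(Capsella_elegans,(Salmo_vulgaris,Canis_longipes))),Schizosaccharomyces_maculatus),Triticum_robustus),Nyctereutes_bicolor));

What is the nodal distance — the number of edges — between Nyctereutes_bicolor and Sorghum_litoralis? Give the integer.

5

The MRCA of Nyctereutes_bicolor and Sorghum_litoralis is the node subtending ((((Sorghum_litoralis,(Capsella_elegans,(Salmo_vulgaris,Canis_longipes))),Schizosaccharomyces_maculatus),Triticum_robustus),Nyctereutes_bicolor).
From Nyctereutes_bicolor up to that node: 1 branch. From Sorghum_litoralis up to the same node: 4 branches. Total: 1 + 4 = 5.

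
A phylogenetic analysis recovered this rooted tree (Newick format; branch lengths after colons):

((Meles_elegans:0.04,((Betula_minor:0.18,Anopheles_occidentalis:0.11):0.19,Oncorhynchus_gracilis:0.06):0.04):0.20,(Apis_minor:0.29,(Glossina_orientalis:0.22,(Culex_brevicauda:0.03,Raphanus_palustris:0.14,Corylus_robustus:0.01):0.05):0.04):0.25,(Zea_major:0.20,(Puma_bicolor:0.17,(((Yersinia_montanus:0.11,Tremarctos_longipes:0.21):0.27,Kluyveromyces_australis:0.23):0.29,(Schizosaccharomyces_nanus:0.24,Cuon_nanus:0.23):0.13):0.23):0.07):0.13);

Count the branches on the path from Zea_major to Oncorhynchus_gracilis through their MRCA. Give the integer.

5

The MRCA of Zea_major and Oncorhynchus_gracilis is the root of the tree.
From Zea_major up to that node: 2 branches. From Oncorhynchus_gracilis up to the same node: 3 branches. Total: 2 + 3 = 5.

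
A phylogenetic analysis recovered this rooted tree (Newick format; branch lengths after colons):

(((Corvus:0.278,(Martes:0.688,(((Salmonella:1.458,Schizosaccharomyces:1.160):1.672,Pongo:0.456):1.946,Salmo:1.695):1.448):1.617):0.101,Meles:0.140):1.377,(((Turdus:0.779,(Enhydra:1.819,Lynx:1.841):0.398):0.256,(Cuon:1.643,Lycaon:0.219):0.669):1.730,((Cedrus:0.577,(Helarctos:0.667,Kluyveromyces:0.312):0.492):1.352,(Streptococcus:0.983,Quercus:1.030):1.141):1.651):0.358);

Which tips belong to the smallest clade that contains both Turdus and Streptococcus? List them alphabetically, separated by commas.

Cedrus, Cuon, Enhydra, Helarctos, Kluyveromyces, Lycaon, Lynx, Quercus, Streptococcus, Turdus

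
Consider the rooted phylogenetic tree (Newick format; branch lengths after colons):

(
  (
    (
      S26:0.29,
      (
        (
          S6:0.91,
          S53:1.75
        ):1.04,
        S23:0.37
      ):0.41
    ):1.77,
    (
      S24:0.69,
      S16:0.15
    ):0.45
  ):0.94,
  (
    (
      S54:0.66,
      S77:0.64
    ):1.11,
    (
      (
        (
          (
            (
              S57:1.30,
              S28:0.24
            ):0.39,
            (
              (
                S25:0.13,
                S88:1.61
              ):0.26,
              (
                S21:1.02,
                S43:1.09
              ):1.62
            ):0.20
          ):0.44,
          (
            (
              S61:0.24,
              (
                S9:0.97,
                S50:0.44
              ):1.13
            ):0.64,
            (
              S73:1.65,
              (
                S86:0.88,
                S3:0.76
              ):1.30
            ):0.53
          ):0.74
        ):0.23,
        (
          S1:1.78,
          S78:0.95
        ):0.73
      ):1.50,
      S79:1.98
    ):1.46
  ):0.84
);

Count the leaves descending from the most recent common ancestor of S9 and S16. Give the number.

23

The MRCA of S9 and S16 is the root, so the clade is the entire tree.
That clade contains 23 terminal taxa: S1, S16, S21, S23, S24, S25, S26, S28, S3, S43, S50, S53, S54, S57, S6, S61, S73, S77, S78, S79, S86, S88, S9.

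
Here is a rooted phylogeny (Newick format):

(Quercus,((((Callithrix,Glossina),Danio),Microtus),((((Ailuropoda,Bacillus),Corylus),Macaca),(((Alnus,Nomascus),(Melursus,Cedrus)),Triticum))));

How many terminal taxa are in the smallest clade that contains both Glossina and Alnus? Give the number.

13

The MRCA of Glossina and Alnus is the node subtending ((((Callithrix,Glossina),Danio),Microtus),((((Ailuropoda,Bacillus),Corylus),Macaca),(((Alnus,Nomascus),(Melursus,Cedrus)),Triticum))).
That clade contains 13 terminal taxa: Ailuropoda, Alnus, Bacillus, Callithrix, Cedrus, Corylus, Danio, Glossina, Macaca, Melursus, Microtus, Nomascus, Triticum.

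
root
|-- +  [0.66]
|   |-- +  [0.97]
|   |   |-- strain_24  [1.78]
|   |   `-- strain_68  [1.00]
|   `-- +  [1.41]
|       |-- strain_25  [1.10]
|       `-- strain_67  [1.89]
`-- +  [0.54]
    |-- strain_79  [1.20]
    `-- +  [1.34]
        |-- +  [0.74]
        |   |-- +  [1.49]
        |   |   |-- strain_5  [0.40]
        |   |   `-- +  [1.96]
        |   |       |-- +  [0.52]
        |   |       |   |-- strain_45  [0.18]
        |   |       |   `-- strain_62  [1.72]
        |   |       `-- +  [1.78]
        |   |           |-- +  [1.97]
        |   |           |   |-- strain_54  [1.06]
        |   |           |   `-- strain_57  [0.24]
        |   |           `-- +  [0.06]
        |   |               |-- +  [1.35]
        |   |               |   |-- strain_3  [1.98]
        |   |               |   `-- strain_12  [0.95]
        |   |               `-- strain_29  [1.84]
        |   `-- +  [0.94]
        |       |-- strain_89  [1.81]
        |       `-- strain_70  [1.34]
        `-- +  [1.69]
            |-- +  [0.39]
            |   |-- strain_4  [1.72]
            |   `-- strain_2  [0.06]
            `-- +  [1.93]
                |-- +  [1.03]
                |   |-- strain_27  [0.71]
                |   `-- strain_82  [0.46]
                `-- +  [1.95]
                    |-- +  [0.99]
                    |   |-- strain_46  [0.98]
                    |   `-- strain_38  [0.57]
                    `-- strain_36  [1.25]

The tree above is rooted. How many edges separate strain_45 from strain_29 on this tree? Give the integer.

5

The MRCA of strain_45 and strain_29 is the node subtending ((strain_45,strain_62),((strain_54,strain_57),((strain_3,strain_12),strain_29))).
From strain_45 up to that node: 2 branches. From strain_29 up to the same node: 3 branches. Total: 2 + 3 = 5.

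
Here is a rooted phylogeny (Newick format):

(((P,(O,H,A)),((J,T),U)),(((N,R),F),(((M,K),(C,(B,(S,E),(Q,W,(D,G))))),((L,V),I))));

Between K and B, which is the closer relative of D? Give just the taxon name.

The MRCA of D and B subtends (B,(S,E),(Q,W,(D,G))) (7 taxa).
The MRCA of D and K subtends ((M,K),(C,(B,(S,E),(Q,W,(D,G))))) (10 taxa).
The first is nested inside the second, so D shares a more recent common ancestor with B.

B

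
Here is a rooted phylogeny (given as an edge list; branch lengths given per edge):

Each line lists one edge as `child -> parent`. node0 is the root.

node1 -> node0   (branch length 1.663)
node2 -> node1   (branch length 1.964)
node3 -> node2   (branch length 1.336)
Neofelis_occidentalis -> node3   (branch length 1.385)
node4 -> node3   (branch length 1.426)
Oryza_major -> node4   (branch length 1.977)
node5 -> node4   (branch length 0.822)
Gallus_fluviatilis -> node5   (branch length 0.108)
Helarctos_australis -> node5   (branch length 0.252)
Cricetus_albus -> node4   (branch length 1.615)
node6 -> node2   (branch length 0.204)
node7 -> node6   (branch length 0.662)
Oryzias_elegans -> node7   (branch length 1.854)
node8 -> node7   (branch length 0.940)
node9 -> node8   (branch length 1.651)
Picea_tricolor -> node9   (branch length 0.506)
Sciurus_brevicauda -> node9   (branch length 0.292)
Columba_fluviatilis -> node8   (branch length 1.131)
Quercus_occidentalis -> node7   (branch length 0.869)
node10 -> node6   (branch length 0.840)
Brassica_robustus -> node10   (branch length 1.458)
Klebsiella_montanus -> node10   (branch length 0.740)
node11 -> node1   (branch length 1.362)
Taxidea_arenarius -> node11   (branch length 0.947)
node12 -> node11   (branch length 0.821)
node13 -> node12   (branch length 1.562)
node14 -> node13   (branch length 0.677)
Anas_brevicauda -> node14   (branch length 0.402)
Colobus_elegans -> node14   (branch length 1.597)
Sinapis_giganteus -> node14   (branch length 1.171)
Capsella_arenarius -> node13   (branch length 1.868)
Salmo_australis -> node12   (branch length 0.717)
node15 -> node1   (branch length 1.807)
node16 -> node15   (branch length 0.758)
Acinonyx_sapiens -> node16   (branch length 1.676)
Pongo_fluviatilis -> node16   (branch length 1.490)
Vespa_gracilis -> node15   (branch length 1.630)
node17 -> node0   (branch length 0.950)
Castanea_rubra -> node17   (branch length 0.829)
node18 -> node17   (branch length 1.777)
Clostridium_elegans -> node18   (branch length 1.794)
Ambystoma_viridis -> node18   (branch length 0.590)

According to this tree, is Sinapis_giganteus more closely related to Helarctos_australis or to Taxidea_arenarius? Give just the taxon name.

The MRCA of Sinapis_giganteus and Taxidea_arenarius subtends (Taxidea_arenarius,(((Anas_brevicauda,Colobus_elegans,Sinapis_giganteus),Capsella_arenarius),Salmo_australis)) (6 taxa).
The MRCA of Sinapis_giganteus and Helarctos_australis subtends (((Neofelis_occidentalis,(Oryza_major,(Gallus_fluviatilis,Helarctos_australis),Cricetus_albus)),((Oryzias_elegans,((Picea_tricolor,Sciurus_brevicauda),Columba_fluviatilis),Quercus_occidentalis),(Brassica_robustus,Klebsiella_montanus))),(Taxidea_arenarius,(((Anas_brevicauda,Colobus_elegans,Sinapis_giganteus),Capsella_arenarius),Salmo_australis)),((Acinonyx_sapiens,Pongo_fluviatilis),Vespa_gracilis)) (21 taxa).
The first is nested inside the second, so Sinapis_giganteus shares a more recent common ancestor with Taxidea_arenarius.

Taxidea_arenarius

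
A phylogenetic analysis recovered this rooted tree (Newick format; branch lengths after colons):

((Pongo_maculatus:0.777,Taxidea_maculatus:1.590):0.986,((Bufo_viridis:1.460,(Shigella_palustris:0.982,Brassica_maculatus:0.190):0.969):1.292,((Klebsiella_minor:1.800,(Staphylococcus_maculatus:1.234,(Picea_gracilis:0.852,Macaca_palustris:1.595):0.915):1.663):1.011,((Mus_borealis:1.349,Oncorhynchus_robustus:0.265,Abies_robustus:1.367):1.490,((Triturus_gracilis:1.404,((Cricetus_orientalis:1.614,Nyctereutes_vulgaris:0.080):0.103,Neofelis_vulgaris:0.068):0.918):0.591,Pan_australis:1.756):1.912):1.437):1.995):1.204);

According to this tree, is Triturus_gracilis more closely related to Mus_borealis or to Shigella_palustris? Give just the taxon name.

The MRCA of Triturus_gracilis and Mus_borealis subtends ((Mus_borealis,Oncorhynchus_robustus,Abies_robustus),((Triturus_gracilis,((Cricetus_orientalis,Nyctereutes_vulgaris),Neofelis_vulgaris)),Pan_australis)) (8 taxa).
The MRCA of Triturus_gracilis and Shigella_palustris subtends ((Bufo_viridis,(Shigella_palustris,Brassica_maculatus)),((Klebsiella_minor,(Staphylococcus_maculatus,(Picea_gracilis,Macaca_palustris))),((Mus_borealis,Oncorhynchus_robustus,Abies_robustus),((Triturus_gracilis,((Cricetus_orientalis,Nyctereutes_vulgaris),Neofelis_vulgaris)),Pan_australis)))) (15 taxa).
The first is nested inside the second, so Triturus_gracilis shares a more recent common ancestor with Mus_borealis.

Mus_borealis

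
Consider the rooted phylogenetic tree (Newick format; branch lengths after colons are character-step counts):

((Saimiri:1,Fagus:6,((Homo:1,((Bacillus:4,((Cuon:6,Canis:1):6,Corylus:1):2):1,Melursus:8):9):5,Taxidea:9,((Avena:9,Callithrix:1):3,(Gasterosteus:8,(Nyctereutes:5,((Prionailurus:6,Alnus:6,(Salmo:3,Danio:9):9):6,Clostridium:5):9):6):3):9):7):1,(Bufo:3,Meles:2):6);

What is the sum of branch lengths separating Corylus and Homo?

The path runs Corylus → … → MRCA → … → Homo; the MRCA is the node subtending (Homo,((Bacillus,((Cuon,Canis),Corylus)),Melursus)).
Branch lengths along that path: 1 + 2 + 1 + 9 + 1 = 14.

14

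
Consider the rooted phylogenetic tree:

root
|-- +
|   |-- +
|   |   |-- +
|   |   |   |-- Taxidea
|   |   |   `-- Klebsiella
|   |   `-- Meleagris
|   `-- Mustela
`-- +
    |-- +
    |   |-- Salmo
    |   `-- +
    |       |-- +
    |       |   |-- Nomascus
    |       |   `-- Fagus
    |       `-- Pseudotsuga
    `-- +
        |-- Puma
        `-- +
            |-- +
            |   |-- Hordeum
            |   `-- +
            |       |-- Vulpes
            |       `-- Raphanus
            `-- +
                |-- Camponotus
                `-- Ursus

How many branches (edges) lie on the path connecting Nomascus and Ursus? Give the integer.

The MRCA of Nomascus and Ursus is the node subtending ((Salmo,((Nomascus,Fagus),Pseudotsuga)),(Puma,((Hordeum,(Vulpes,Raphanus)),(Camponotus,Ursus)))).
From Nomascus up to that node: 4 branches. From Ursus up to the same node: 4 branches. Total: 4 + 4 = 8.

8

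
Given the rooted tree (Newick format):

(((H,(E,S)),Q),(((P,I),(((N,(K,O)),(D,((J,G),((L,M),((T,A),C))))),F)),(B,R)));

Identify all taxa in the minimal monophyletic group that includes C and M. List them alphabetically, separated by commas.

A, C, L, M, T

Tracing C: it sits inside ((T,A),C).
Tracing M: it sits inside (L,M).
The smallest clade enclosing both is ((L,M),((T,A),C)); the answer is its 5 terminal taxa in alphabetical order.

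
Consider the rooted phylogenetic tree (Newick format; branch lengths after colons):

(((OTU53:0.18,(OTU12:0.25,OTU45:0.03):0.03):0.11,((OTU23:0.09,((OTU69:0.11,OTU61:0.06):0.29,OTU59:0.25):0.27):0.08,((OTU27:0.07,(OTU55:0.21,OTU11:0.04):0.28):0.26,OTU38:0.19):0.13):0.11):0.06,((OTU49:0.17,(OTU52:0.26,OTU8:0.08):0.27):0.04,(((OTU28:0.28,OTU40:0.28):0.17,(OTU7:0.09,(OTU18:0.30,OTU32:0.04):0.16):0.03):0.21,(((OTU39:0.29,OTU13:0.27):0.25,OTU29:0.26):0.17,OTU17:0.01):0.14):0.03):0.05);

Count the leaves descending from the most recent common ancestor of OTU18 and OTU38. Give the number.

The MRCA of OTU18 and OTU38 is the root, so the clade is the entire tree.
That clade contains 23 terminal taxa: OTU11, OTU12, OTU13, OTU17, OTU18, OTU23, OTU27, OTU28, OTU29, OTU32, OTU38, OTU39, OTU40, OTU45, OTU49, OTU52, OTU53, OTU55, OTU59, OTU61, OTU69, OTU7, OTU8.

23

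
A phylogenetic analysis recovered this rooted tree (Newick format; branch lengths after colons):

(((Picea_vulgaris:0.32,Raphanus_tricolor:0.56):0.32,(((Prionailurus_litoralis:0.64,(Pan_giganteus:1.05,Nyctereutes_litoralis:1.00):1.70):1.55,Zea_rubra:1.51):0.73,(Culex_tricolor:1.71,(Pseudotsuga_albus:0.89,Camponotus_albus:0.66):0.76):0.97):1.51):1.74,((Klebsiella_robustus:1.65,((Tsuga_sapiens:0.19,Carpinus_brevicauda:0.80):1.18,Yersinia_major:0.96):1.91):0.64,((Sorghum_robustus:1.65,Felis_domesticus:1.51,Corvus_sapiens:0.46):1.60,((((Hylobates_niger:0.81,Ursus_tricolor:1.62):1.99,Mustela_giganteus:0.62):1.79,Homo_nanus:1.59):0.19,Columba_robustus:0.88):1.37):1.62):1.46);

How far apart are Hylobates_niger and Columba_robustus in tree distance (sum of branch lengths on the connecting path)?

5.66

The path runs Hylobates_niger → … → MRCA → … → Columba_robustus; the MRCA is the node subtending ((((Hylobates_niger,Ursus_tricolor),Mustela_giganteus),Homo_nanus),Columba_robustus).
Branch lengths along that path: 0.81 + 1.99 + 1.79 + 0.19 + 0.88 = 5.66.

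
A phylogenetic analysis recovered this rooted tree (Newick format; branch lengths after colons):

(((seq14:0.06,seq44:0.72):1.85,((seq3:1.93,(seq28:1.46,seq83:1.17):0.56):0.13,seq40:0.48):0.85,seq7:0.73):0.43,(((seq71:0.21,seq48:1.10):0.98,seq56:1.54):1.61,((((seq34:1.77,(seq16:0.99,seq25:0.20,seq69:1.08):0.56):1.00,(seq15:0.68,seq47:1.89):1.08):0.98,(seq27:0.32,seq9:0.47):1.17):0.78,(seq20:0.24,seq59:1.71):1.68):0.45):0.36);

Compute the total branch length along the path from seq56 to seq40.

The path runs seq56 → … → MRCA → … → seq40; the MRCA is the root of the tree.
Branch lengths along that path: 1.54 + 1.61 + 0.36 + 0.43 + 0.85 + 0.48 = 5.27.

5.27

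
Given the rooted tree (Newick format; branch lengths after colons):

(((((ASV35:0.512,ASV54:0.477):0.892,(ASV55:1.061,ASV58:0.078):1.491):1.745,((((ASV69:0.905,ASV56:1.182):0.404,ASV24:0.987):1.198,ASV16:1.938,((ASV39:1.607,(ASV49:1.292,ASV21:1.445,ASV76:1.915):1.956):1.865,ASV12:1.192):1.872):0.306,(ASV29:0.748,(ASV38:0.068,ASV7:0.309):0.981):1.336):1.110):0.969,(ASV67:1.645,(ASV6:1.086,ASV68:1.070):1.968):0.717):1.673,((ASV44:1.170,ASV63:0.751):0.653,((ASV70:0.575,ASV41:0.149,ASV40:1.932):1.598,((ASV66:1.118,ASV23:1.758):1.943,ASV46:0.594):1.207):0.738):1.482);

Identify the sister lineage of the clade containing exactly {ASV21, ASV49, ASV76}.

The clade containing exactly {ASV21, ASV49, ASV76} attaches to the tree at the node subtending (ASV39,(ASV49,ASV21,ASV76)).
The other lineage descending from that same node — the sister group — is the single tip ASV39.

ASV39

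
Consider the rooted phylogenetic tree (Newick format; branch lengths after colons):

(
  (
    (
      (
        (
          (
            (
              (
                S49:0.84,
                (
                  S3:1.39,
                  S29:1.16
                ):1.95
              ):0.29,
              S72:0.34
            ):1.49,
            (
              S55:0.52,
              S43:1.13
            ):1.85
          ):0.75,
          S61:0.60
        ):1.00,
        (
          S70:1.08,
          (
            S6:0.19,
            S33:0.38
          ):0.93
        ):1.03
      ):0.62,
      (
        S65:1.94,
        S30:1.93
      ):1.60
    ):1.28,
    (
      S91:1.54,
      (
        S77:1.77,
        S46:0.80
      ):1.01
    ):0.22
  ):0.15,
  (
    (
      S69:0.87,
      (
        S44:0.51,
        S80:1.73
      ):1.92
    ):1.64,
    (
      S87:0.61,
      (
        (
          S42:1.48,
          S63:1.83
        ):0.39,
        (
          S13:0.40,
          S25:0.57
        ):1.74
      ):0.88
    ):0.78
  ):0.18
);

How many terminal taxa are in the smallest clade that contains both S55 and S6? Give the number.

10

The MRCA of S55 and S6 is the node subtending (((((S49,(S3,S29)),S72),(S55,S43)),S61),(S70,(S6,S33))).
That clade contains 10 terminal taxa: S29, S3, S33, S43, S49, S55, S6, S61, S70, S72.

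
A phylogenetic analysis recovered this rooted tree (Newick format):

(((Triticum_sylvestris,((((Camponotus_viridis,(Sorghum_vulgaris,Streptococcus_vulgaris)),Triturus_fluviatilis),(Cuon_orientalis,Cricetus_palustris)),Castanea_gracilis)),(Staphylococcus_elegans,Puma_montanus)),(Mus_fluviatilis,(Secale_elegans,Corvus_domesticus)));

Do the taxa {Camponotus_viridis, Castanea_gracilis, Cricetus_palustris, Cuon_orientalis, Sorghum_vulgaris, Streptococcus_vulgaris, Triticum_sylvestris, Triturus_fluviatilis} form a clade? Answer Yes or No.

Yes

The most recent common ancestor of these taxa subtends (Triticum_sylvestris,((((Camponotus_viridis,(Sorghum_vulgaris,Streptococcus_vulgaris)),Triturus_fluviatilis),(Cuon_orientalis,Cricetus_palustris)),Castanea_gracilis)).
That clade has exactly 8 tips — every listed taxon and nothing else — so the group is monophyletic.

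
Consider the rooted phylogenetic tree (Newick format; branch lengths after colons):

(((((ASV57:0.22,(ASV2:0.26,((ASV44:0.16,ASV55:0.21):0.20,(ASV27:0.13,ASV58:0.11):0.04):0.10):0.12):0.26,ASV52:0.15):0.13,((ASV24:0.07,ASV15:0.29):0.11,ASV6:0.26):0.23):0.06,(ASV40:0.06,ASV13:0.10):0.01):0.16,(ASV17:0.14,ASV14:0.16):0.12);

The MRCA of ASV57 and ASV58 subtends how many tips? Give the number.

6

The MRCA of ASV57 and ASV58 is the node subtending (ASV57,(ASV2,((ASV44,ASV55),(ASV27,ASV58)))).
That clade contains 6 terminal taxa: ASV2, ASV27, ASV44, ASV55, ASV57, ASV58.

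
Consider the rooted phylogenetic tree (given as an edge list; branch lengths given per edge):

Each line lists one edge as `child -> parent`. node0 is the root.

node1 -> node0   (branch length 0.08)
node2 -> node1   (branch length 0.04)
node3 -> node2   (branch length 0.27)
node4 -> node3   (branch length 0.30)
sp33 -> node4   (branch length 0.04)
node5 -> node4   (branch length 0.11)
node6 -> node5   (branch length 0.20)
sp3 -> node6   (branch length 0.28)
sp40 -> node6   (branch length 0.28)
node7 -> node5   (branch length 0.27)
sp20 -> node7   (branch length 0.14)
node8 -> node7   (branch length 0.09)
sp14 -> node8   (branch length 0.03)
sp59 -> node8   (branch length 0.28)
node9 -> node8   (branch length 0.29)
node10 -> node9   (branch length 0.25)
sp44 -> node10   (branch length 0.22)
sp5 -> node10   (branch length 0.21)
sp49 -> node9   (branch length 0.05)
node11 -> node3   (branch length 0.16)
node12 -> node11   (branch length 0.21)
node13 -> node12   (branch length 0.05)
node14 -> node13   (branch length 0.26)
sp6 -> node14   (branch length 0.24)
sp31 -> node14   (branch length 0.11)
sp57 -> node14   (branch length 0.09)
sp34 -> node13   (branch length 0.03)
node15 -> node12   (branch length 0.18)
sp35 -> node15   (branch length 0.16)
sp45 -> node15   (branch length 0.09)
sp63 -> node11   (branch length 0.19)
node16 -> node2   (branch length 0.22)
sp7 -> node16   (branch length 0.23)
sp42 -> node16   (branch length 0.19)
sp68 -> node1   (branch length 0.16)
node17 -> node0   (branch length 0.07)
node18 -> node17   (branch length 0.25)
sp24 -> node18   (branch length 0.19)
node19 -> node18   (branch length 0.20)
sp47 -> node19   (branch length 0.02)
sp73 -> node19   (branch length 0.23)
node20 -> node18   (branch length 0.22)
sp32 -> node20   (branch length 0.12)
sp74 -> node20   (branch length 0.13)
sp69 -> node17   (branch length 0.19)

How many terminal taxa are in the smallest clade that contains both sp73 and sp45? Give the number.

25

The MRCA of sp73 and sp45 is the root, so the clade is the entire tree.
That clade contains 25 terminal taxa: sp14, sp20, sp24, sp3, sp31, sp32, sp33, sp34, sp35, sp40, sp42, sp44, sp45, sp47, sp49, sp5, sp57, sp59, sp6, sp63, sp68, sp69, sp7, sp73, sp74.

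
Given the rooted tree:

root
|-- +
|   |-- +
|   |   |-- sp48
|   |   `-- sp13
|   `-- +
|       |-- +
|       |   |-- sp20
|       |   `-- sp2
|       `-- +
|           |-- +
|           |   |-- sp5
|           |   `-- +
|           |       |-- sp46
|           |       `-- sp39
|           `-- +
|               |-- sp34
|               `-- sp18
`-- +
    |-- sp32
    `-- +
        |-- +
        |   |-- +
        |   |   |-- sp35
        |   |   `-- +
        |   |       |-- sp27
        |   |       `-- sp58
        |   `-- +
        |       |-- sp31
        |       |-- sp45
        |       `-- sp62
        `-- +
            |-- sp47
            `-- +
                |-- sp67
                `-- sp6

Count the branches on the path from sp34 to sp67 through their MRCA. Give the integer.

The MRCA of sp34 and sp67 is the root of the tree.
From sp34 up to that node: 5 branches. From sp67 up to the same node: 5 branches. Total: 5 + 5 = 10.

10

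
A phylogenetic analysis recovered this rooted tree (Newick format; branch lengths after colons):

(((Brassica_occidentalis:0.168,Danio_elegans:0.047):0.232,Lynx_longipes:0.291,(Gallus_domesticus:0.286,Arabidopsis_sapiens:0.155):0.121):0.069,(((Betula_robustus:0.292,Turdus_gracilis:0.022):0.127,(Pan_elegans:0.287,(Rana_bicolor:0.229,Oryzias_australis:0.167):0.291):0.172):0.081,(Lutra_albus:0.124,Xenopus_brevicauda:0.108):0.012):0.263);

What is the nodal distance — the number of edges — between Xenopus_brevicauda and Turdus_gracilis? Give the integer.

5

The MRCA of Xenopus_brevicauda and Turdus_gracilis is the node subtending (((Betula_robustus,Turdus_gracilis),(Pan_elegans,(Rana_bicolor,Oryzias_australis))),(Lutra_albus,Xenopus_brevicauda)).
From Xenopus_brevicauda up to that node: 2 branches. From Turdus_gracilis up to the same node: 3 branches. Total: 2 + 3 = 5.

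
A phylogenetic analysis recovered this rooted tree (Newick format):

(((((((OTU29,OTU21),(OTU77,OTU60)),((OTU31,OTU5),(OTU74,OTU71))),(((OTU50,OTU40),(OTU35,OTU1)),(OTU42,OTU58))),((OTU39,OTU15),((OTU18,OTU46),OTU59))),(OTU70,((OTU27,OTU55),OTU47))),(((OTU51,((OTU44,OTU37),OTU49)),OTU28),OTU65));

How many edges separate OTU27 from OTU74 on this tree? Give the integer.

10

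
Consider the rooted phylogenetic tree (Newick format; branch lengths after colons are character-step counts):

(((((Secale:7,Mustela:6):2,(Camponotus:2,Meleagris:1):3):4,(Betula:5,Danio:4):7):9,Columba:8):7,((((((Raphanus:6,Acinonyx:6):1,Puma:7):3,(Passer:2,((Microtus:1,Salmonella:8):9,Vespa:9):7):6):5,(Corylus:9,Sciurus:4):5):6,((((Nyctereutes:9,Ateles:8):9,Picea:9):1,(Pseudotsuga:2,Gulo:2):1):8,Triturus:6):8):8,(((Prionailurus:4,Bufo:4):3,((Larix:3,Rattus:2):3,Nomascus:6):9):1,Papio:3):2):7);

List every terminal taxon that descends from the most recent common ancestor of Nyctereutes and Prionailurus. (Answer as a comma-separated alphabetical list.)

Tracing Nyctereutes: it sits inside (Nyctereutes,Ateles).
Tracing Prionailurus: it sits inside (Prionailurus,Bufo).
The smallest clade enclosing both is ((((((Raphanus,Acinonyx),Puma),(Passer,((Microtus,Salmonella),Vespa))),(Corylus,Sciurus)),((((Nyctereutes,Ateles),Picea),(Pseudotsuga,Gulo)),Triturus)),(((Prionailurus,Bufo),((Larix,Rattus),Nomascus)),Papio)); the answer is its 21 terminal taxa in alphabetical order.

Acinonyx, Ateles, Bufo, Corylus, Gulo, Larix, Microtus, Nomascus, Nyctereutes, Papio, Passer, Picea, Prionailurus, Pseudotsuga, Puma, Raphanus, Rattus, Salmonella, Sciurus, Triturus, Vespa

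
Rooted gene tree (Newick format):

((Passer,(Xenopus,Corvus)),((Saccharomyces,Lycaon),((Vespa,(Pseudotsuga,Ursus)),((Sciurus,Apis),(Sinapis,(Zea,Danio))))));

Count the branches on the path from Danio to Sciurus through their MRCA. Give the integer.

5

The MRCA of Danio and Sciurus is the node subtending ((Sciurus,Apis),(Sinapis,(Zea,Danio))).
From Danio up to that node: 3 branches. From Sciurus up to the same node: 2 branches. Total: 3 + 2 = 5.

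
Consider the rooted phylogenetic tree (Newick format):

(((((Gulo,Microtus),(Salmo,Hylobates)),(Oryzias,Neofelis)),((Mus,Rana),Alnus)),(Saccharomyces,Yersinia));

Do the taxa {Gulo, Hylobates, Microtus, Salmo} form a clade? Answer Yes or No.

Yes

The most recent common ancestor of these taxa subtends ((Gulo,Microtus),(Salmo,Hylobates)).
That clade has exactly 4 tips — every listed taxon and nothing else — so the group is monophyletic.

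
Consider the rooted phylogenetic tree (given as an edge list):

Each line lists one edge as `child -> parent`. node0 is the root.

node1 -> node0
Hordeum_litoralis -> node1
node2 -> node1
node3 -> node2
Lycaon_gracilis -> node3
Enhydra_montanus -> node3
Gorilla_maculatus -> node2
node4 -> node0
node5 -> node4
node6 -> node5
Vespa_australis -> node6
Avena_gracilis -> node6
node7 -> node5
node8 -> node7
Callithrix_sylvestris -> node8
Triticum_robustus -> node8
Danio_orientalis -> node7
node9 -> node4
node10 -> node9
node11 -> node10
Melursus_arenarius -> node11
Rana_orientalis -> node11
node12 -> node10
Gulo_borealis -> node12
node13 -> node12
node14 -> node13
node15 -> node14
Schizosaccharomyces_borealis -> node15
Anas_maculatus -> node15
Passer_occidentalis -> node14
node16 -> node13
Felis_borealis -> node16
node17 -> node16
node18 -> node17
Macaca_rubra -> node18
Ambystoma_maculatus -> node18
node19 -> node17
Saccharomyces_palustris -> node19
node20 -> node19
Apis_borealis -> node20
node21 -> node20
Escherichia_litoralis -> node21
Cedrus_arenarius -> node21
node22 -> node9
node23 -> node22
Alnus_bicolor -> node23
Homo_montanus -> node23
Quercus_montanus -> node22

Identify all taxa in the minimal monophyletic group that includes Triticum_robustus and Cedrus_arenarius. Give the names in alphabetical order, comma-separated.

Tracing Triticum_robustus: it sits inside (Callithrix_sylvestris,Triticum_robustus).
Tracing Cedrus_arenarius: it sits inside (Escherichia_litoralis,Cedrus_arenarius).
The smallest clade enclosing both is (((Vespa_australis,Avena_gracilis),((Callithrix_sylvestris,Triticum_robustus),Danio_orientalis)),(((Melursus_arenarius,Rana_orientalis),(Gulo_borealis,(((Schizosaccharomyces_borealis,Anas_maculatus),Passer_occidentalis),(Felis_borealis,((Macaca_rubra,Ambystoma_maculatus),(Saccharomyces_palustris,(Apis_borealis,(Escherichia_litoralis,Cedrus_arenarius)))))))),((Alnus_bicolor,Homo_montanus),Quercus_montanus))); the answer is its 21 terminal taxa in alphabetical order.

Alnus_bicolor, Ambystoma_maculatus, Anas_maculatus, Apis_borealis, Avena_gracilis, Callithrix_sylvestris, Cedrus_arenarius, Danio_orientalis, Escherichia_litoralis, Felis_borealis, Gulo_borealis, Homo_montanus, Macaca_rubra, Melursus_arenarius, Passer_occidentalis, Quercus_montanus, Rana_orientalis, Saccharomyces_palustris, Schizosaccharomyces_borealis, Triticum_robustus, Vespa_australis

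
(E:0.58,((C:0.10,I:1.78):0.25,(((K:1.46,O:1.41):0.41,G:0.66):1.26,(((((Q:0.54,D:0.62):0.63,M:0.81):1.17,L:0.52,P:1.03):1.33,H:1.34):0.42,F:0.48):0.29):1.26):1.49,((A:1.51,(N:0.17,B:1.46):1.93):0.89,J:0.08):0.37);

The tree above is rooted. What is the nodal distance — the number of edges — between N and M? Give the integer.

The MRCA of N and M is the root of the tree.
From N up to that node: 4 branches. From M up to the same node: 7 branches. Total: 4 + 7 = 11.

11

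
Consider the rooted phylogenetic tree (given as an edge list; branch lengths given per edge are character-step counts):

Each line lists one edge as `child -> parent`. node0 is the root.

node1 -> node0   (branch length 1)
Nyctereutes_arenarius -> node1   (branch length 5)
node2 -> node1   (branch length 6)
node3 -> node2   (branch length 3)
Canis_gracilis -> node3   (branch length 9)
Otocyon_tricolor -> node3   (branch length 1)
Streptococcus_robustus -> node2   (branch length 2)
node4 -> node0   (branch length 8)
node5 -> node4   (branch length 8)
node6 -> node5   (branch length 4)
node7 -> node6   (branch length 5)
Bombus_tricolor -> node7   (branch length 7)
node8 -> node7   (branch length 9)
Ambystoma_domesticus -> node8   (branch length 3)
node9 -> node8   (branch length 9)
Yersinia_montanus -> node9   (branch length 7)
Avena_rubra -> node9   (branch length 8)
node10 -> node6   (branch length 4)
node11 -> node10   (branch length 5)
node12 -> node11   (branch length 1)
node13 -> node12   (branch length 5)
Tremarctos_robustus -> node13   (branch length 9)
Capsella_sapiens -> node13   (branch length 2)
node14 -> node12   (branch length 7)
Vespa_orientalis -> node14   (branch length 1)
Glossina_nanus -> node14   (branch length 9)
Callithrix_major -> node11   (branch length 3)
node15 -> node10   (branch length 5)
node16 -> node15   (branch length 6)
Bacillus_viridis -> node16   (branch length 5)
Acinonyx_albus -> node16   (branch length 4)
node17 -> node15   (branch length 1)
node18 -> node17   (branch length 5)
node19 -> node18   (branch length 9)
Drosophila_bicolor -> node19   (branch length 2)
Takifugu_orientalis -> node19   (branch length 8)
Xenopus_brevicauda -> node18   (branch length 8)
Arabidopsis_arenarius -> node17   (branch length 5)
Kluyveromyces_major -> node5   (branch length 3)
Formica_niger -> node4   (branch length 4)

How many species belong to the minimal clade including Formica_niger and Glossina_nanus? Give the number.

17

The MRCA of Formica_niger and Glossina_nanus is the node subtending ((((Bombus_tricolor,(Ambystoma_domesticus,(Yersinia_montanus,Avena_rubra))),((((Tremarctos_robustus,Capsella_sapiens),(Vespa_orientalis,Glossina_nanus)),Callithrix_major),((Bacillus_viridis,Acinonyx_albus),(((Drosophila_bicolor,Takifugu_orientalis),Xenopus_brevicauda),Arabidopsis_arenarius)))),Kluyveromyces_major),Formica_niger).
That clade contains 17 terminal taxa: Acinonyx_albus, Ambystoma_domesticus, Arabidopsis_arenarius, Avena_rubra, Bacillus_viridis, Bombus_tricolor, Callithrix_major, Capsella_sapiens, Drosophila_bicolor, Formica_niger, Glossina_nanus, Kluyveromyces_major, Takifugu_orientalis, Tremarctos_robustus, Vespa_orientalis, Xenopus_brevicauda, Yersinia_montanus.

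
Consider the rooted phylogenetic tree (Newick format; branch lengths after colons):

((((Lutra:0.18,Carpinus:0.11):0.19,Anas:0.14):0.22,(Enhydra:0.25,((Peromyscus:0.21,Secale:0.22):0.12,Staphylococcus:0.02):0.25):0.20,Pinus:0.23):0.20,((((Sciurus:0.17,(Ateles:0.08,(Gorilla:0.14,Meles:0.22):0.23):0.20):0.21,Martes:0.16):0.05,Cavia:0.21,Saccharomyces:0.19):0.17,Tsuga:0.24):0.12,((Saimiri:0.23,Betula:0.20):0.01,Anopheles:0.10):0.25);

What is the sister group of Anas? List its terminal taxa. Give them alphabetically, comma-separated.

Carpinus, Lutra

Anas attaches to the tree at the node subtending ((Lutra,Carpinus),Anas).
The other lineage descending from that same node — the sister group — is (Lutra,Carpinus); its 2 tips in alphabetical order are the answer.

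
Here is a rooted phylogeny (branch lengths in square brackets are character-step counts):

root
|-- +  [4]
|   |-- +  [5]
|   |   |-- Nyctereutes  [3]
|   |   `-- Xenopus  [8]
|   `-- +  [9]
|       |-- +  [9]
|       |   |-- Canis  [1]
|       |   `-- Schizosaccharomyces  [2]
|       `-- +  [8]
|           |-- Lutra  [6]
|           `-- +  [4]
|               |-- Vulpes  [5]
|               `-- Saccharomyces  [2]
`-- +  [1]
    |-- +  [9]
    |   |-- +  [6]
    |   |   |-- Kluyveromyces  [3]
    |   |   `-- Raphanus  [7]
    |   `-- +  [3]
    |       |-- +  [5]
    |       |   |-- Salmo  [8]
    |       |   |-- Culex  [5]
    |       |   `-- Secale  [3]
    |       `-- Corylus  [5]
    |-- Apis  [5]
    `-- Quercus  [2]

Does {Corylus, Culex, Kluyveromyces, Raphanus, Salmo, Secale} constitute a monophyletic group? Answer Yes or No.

Yes

The most recent common ancestor of these taxa subtends ((Kluyveromyces,Raphanus),((Salmo,Culex,Secale),Corylus)).
That clade has exactly 6 tips — every listed taxon and nothing else — so the group is monophyletic.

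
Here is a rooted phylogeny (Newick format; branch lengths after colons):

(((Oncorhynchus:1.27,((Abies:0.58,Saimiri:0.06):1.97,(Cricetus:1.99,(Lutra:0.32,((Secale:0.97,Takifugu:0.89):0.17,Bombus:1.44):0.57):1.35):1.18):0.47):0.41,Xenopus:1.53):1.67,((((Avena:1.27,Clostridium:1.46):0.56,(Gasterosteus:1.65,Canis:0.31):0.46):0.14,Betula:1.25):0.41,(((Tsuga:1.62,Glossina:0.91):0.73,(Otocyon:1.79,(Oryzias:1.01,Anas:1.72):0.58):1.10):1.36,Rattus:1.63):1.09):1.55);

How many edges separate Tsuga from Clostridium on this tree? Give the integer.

8

The MRCA of Tsuga and Clostridium is the node subtending ((((Avena,Clostridium),(Gasterosteus,Canis)),Betula),(((Tsuga,Glossina),(Otocyon,(Oryzias,Anas))),Rattus)).
From Tsuga up to that node: 4 branches. From Clostridium up to the same node: 4 branches. Total: 4 + 4 = 8.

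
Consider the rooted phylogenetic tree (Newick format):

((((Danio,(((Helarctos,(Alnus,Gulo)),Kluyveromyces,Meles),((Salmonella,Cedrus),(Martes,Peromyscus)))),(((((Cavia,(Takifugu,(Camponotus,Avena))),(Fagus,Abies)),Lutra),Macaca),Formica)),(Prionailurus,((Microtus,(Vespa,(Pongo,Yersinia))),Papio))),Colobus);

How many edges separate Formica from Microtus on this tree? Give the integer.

The MRCA of Formica and Microtus is the node subtending (((Danio,(((Helarctos,(Alnus,Gulo)),Kluyveromyces,Meles),((Salmonella,Cedrus),(Martes,Peromyscus)))),(((((Cavia,(Takifugu,(Camponotus,Avena))),(Fagus,Abies)),Lutra),Macaca),Formica)),(Prionailurus,((Microtus,(Vespa,(Pongo,Yersinia))),Papio))).
From Formica up to that node: 3 branches. From Microtus up to the same node: 4 branches. Total: 3 + 4 = 7.

7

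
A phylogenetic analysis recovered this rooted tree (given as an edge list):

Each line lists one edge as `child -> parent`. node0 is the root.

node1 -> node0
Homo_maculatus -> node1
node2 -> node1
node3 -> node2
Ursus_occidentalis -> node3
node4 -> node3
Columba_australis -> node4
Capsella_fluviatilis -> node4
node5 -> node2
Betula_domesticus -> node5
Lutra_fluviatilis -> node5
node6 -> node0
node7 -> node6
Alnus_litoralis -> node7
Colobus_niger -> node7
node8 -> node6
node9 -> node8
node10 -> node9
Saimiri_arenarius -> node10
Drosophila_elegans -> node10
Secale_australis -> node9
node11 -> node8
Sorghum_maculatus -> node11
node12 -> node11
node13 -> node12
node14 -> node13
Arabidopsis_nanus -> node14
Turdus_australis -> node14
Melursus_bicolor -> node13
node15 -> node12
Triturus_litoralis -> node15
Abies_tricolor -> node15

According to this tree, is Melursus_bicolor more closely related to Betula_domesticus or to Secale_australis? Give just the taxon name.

Secale_australis

The MRCA of Melursus_bicolor and Secale_australis subtends (((Saimiri_arenarius,Drosophila_elegans),Secale_australis),(Sorghum_maculatus,(((Arabidopsis_nanus,Turdus_australis),Melursus_bicolor),(Triturus_litoralis,Abies_tricolor)))) (9 taxa).
The MRCA of Melursus_bicolor and Betula_domesticus is the root, subtending the entire tree (17 taxa).
The first is nested inside the second, so Melursus_bicolor shares a more recent common ancestor with Secale_australis.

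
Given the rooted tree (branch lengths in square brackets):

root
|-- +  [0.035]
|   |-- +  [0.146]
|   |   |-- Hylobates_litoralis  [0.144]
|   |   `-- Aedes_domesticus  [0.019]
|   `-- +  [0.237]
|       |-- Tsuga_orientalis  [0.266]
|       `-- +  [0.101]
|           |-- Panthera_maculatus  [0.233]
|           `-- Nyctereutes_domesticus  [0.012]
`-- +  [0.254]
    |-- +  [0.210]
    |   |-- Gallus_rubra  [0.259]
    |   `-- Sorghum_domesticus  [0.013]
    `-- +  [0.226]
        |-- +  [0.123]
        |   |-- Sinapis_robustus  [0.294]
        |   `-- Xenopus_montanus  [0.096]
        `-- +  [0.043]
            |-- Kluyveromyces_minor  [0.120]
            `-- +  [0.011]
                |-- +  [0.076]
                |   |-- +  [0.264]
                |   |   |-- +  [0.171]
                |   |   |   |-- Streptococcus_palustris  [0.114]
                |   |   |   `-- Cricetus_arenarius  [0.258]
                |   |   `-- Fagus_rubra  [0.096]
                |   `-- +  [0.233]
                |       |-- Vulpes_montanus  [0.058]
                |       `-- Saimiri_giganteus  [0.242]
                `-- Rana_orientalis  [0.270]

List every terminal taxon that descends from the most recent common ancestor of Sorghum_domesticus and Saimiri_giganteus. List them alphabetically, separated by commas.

Cricetus_arenarius, Fagus_rubra, Gallus_rubra, Kluyveromyces_minor, Rana_orientalis, Saimiri_giganteus, Sinapis_robustus, Sorghum_domesticus, Streptococcus_palustris, Vulpes_montanus, Xenopus_montanus

Tracing Sorghum_domesticus: it sits inside (Gallus_rubra,Sorghum_domesticus).
Tracing Saimiri_giganteus: it sits inside (Vulpes_montanus,Saimiri_giganteus).
The smallest clade enclosing both is ((Gallus_rubra,Sorghum_domesticus),((Sinapis_robustus,Xenopus_montanus),(Kluyveromyces_minor,((((Streptococcus_palustris,Cricetus_arenarius),Fagus_rubra),(Vulpes_montanus,Saimiri_giganteus)),Rana_orientalis)))); the answer is its 11 terminal taxa in alphabetical order.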